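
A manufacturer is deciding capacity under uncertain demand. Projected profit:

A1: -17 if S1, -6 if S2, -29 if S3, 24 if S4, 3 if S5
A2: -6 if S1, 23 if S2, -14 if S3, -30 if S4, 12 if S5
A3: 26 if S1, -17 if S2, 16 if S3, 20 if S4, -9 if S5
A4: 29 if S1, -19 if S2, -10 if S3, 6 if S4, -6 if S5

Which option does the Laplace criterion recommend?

A3

Row averages: A1=-5, A2=-3, A3=7.2, A4=0
Highest average = 7.2 → A3.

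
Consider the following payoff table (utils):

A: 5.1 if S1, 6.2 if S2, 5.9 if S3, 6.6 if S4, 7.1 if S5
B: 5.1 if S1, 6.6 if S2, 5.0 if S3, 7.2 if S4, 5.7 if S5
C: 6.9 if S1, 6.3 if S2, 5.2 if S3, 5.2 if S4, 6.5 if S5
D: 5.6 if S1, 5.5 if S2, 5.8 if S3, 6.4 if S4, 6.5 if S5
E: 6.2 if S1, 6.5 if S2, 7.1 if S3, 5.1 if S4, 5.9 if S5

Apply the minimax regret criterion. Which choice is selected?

D

Column bests: S1=6.9, S2=6.6, S3=7.1, S4=7.2, S5=7.1.
A regrets: 1.8, 0.4, 1.2, 0.6, 0.0 → max 1.8
B regrets: 1.8, 0.0, 2.1, 0.0, 1.4 → max 2.1
C regrets: 0.0, 0.3, 1.9, 2.0, 0.6 → max 2.0
D regrets: 1.3, 1.1, 1.3, 0.8, 0.6 → max 1.3
E regrets: 0.7, 0.1, 0.0, 2.1, 1.2 → max 2.1
Smallest max regret = 1.3 → D.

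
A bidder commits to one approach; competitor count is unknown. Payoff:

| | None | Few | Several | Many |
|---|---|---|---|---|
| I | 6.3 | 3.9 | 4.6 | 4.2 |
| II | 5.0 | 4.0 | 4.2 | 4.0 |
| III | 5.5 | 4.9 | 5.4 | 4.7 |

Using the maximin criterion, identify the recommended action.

III

Row minima: I=3.9, II=4.0, III=4.7
Best worst-case = 4.7 → III.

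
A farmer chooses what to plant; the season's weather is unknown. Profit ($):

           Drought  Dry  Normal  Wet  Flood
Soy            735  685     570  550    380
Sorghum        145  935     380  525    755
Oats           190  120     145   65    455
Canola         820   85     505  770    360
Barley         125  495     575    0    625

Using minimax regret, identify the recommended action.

Column bests: Drought=820, Dry=935, Normal=575, Wet=770, Flood=755.
Soy regrets: 85, 250, 5, 220, 375 → max 375
Sorghum regrets: 675, 0, 195, 245, 0 → max 675
Oats regrets: 630, 815, 430, 705, 300 → max 815
Canola regrets: 0, 850, 70, 0, 395 → max 850
Barley regrets: 695, 440, 0, 770, 130 → max 770
Smallest max regret = 375 → Soy.

Soy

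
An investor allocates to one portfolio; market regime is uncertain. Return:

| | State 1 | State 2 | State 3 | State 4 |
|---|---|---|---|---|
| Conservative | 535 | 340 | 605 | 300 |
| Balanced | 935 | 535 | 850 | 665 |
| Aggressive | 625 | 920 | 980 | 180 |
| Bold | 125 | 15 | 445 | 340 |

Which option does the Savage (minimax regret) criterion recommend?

Column bests: State 1=935, State 2=920, State 3=980, State 4=665.
Conservative regrets: 400, 580, 375, 365 → max 580
Balanced regrets: 0, 385, 130, 0 → max 385
Aggressive regrets: 310, 0, 0, 485 → max 485
Bold regrets: 810, 905, 535, 325 → max 905
Smallest max regret = 385 → Balanced.

Balanced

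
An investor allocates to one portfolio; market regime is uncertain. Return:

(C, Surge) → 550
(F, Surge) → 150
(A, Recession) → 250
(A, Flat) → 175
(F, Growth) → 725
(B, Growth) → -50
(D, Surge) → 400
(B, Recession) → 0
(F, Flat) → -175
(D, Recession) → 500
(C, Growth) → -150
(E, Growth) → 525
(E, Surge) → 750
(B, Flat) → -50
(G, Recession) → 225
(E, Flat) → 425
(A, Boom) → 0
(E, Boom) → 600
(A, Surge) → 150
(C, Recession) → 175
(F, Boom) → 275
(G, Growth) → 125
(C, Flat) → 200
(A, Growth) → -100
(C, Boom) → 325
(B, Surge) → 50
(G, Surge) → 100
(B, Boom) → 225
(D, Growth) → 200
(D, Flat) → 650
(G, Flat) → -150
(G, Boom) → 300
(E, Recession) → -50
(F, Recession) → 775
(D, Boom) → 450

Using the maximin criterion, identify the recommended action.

D

Row minima: A=-100, B=-50, C=-150, D=200, E=-50, F=-175, G=-150
Best worst-case = 200 → D.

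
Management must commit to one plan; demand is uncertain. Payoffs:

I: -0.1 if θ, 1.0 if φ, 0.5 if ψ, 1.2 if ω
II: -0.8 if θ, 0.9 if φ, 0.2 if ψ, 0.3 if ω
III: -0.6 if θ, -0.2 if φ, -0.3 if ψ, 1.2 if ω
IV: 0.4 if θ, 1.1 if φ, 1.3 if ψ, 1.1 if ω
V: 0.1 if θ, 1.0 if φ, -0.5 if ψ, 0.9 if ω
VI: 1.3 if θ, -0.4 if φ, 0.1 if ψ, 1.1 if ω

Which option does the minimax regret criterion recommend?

IV

Column bests: θ=1.3, φ=1.1, ψ=1.3, ω=1.2.
I regrets: 1.4, 0.1, 0.8, 0.0 → max 1.4
II regrets: 2.1, 0.2, 1.1, 0.9 → max 2.1
III regrets: 1.9, 1.3, 1.6, 0.0 → max 1.9
IV regrets: 0.9, 0.0, 0.0, 0.1 → max 0.9
V regrets: 1.2, 0.1, 1.8, 0.3 → max 1.8
VI regrets: 0.0, 1.5, 1.2, 0.1 → max 1.5
Smallest max regret = 0.9 → IV.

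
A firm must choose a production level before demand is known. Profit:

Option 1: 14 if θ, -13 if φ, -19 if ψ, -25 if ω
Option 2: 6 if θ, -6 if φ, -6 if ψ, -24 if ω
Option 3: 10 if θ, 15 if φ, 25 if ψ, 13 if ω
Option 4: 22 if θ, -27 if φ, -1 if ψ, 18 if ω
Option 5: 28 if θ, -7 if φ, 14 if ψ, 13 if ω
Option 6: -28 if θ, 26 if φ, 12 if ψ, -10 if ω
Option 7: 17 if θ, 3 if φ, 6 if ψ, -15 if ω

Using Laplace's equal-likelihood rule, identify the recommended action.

Row averages: Option 1=-10.75, Option 2=-7.5, Option 3=15.75, Option 4=3, Option 5=12, Option 6=0, Option 7=2.75
Highest average = 15.75 → Option 3.

Option 3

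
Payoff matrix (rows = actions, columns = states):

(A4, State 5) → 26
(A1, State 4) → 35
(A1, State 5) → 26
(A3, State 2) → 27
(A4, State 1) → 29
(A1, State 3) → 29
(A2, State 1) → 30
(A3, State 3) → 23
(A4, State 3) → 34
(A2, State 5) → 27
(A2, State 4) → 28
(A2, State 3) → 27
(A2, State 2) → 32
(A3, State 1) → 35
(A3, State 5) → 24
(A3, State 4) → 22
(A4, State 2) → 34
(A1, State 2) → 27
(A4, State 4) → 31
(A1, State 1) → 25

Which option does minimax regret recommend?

Column bests: State 1=35, State 2=34, State 3=34, State 4=35, State 5=27.
A1 regrets: 10, 7, 5, 0, 1 → max 10
A2 regrets: 5, 2, 7, 7, 0 → max 7
A3 regrets: 0, 7, 11, 13, 3 → max 13
A4 regrets: 6, 0, 0, 4, 1 → max 6
Smallest max regret = 6 → A4.

A4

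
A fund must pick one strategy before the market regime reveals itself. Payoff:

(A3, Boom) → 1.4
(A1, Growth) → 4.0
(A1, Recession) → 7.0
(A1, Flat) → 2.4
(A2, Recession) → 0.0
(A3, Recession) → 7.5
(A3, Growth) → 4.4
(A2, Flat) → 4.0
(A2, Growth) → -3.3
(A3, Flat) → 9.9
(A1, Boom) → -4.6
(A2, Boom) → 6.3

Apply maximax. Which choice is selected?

Row maxima: A1=7.0, A2=6.3, A3=9.9
Best best-case = 9.9 → A3.

A3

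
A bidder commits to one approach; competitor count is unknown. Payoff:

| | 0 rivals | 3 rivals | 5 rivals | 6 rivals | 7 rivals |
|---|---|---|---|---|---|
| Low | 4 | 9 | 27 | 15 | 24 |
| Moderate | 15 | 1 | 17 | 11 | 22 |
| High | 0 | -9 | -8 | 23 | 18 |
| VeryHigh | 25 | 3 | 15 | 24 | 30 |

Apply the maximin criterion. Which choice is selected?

Row minima: Low=4, Moderate=1, High=-9, VeryHigh=3
Best worst-case = 4 → Low.

Low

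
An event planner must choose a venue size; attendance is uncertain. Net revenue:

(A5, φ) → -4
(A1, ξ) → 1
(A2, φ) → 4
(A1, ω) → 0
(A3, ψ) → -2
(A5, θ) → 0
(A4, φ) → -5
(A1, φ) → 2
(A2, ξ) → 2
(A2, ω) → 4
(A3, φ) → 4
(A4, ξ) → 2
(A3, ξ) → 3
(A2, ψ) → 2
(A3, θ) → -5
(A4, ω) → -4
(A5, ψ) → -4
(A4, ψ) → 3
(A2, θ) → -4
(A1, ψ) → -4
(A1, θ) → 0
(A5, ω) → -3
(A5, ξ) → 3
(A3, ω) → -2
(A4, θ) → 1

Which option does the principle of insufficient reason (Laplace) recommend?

A2

Row averages: A1=-0.2, A2=1.6, A3=-0.4, A4=-0.6, A5=-1.6
Highest average = 1.6 → A2.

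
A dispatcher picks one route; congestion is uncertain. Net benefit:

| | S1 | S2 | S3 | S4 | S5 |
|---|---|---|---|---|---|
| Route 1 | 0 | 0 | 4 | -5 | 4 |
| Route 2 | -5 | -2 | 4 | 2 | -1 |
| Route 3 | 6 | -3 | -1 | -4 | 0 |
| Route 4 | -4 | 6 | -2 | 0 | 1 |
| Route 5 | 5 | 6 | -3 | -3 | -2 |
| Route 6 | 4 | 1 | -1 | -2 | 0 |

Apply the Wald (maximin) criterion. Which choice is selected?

Route 6

Row minima: Route 1=-5, Route 2=-5, Route 3=-4, Route 4=-4, Route 5=-3, Route 6=-2
Best worst-case = -2 → Route 6.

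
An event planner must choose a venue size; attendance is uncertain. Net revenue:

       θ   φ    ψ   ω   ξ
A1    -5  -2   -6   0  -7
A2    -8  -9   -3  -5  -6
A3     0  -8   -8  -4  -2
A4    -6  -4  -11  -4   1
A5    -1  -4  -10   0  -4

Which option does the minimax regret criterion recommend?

Column bests: θ=0, φ=-2, ψ=-3, ω=0, ξ=1.
A1 regrets: 5, 0, 3, 0, 8 → max 8
A2 regrets: 8, 7, 0, 5, 7 → max 8
A3 regrets: 0, 6, 5, 4, 3 → max 6
A4 regrets: 6, 2, 8, 4, 0 → max 8
A5 regrets: 1, 2, 7, 0, 5 → max 7
Smallest max regret = 6 → A3.

A3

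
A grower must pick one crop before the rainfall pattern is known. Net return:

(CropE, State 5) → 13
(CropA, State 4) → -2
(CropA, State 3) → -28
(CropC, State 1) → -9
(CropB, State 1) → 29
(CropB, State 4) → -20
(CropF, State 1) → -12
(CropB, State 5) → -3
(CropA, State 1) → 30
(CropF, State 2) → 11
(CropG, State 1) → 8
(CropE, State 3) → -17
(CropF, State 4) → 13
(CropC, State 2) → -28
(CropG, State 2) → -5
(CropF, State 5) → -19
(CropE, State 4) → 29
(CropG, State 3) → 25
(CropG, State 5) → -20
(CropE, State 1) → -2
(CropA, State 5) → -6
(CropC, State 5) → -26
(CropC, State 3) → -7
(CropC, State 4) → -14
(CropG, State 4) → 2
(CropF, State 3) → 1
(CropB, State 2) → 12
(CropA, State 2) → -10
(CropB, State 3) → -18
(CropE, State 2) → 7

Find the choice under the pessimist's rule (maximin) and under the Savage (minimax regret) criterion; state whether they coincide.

maximin → CropE; minimax regret → CropG (disagree)

Row minima: CropB=-20, CropE=-17, CropF=-19, CropC=-28, CropG=-20, CropA=-28
Best worst-case = -17 → CropE.
Column bests: State 1=30, State 2=12, State 3=25, State 4=29, State 5=13.
CropB regrets: 1, 0, 43, 49, 16 → max 49
CropE regrets: 32, 5, 42, 0, 0 → max 42
CropF regrets: 42, 1, 24, 16, 32 → max 42
CropC regrets: 39, 40, 32, 43, 39 → max 43
CropG regrets: 22, 17, 0, 27, 33 → max 33
CropA regrets: 0, 22, 53, 31, 19 → max 53
Smallest max regret = 33 → CropG.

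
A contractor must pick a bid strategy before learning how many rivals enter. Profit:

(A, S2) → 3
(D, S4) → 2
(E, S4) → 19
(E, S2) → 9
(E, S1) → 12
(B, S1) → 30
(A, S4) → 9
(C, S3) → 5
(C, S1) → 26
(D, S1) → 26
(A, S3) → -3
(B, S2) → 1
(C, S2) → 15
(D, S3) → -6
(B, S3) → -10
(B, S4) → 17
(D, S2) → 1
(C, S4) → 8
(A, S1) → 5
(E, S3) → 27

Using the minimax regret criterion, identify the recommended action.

Column bests: S1=30, S2=15, S3=27, S4=19.
A regrets: 25, 12, 30, 10 → max 30
B regrets: 0, 14, 37, 2 → max 37
C regrets: 4, 0, 22, 11 → max 22
D regrets: 4, 14, 33, 17 → max 33
E regrets: 18, 6, 0, 0 → max 18
Smallest max regret = 18 → E.

E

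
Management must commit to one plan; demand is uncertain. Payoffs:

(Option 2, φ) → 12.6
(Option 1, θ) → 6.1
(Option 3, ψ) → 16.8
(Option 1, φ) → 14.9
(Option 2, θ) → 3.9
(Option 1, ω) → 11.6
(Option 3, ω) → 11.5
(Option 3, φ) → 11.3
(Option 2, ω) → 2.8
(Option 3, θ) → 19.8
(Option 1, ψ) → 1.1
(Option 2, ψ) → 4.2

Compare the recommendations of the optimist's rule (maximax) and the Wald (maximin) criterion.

Row maxima: Option 1=14.9, Option 2=12.6, Option 3=19.8
Best best-case = 19.8 → Option 3.
Row minima: Option 1=1.1, Option 2=2.8, Option 3=11.3
Best worst-case = 11.3 → Option 3.

maximax → Option 3; maximin → Option 3 (agree)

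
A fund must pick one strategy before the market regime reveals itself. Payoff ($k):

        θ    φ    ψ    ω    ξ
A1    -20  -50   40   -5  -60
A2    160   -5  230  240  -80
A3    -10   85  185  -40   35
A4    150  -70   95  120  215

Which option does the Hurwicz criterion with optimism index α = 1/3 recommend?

A3

A1: 1/3·40 + 2/3·(-60) = -80/3
A2: 1/3·240 + 2/3·(-80) = 80/3
A3: 1/3·185 + 2/3·(-40) = 35
A4: 1/3·215 + 2/3·(-70) = 25
Highest Hurwicz score = 35 → A3.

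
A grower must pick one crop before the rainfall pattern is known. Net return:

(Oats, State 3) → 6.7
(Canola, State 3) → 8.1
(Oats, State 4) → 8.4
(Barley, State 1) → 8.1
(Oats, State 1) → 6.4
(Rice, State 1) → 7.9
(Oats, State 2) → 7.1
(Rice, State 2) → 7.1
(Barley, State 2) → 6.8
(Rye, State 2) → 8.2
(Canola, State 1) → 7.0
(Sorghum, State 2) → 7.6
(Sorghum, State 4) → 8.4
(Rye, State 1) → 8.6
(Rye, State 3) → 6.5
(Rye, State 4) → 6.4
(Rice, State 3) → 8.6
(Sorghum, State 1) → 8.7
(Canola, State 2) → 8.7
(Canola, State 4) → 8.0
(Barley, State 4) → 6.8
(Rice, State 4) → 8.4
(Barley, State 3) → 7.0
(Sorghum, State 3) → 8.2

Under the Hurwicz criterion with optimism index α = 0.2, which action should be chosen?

Sorghum

Barley: 0.2·8.1 + 0.8·6.8 = 7.06
Oats: 0.2·8.4 + 0.8·6.4 = 6.8
Canola: 0.2·8.7 + 0.8·7.0 = 7.34
Rye: 0.2·8.6 + 0.8·6.4 = 6.84
Sorghum: 0.2·8.7 + 0.8·7.6 = 7.82
Rice: 0.2·8.6 + 0.8·7.1 = 7.4
Highest Hurwicz score = 7.82 → Sorghum.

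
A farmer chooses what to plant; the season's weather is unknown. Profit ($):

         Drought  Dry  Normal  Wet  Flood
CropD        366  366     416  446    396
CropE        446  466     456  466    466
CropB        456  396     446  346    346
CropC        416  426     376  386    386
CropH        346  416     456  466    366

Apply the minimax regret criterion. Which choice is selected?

Column bests: Drought=456, Dry=466, Normal=456, Wet=466, Flood=466.
CropD regrets: 90, 100, 40, 20, 70 → max 100
CropE regrets: 10, 0, 0, 0, 0 → max 10
CropB regrets: 0, 70, 10, 120, 120 → max 120
CropC regrets: 40, 40, 80, 80, 80 → max 80
CropH regrets: 110, 50, 0, 0, 100 → max 110
Smallest max regret = 10 → CropE.

CropE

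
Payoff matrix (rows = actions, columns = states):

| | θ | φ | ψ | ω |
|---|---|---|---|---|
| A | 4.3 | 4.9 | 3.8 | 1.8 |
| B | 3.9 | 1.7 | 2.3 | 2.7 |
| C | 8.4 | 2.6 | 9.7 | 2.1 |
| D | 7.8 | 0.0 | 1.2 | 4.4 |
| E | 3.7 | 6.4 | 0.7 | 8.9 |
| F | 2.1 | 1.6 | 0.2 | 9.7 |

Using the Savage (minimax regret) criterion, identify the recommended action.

B

Column bests: θ=8.4, φ=6.4, ψ=9.7, ω=9.7.
A regrets: 4.1, 1.5, 5.9, 7.9 → max 7.9
B regrets: 4.5, 4.7, 7.4, 7.0 → max 7.4
C regrets: 0.0, 3.8, 0.0, 7.6 → max 7.6
D regrets: 0.6, 6.4, 8.5, 5.3 → max 8.5
E regrets: 4.7, 0.0, 9.0, 0.8 → max 9.0
F regrets: 6.3, 4.8, 9.5, 0.0 → max 9.5
Smallest max regret = 7.4 → B.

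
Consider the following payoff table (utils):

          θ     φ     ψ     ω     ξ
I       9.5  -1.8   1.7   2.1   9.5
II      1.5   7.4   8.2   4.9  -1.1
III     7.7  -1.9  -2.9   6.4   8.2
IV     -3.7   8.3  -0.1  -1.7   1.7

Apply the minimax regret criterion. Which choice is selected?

Column bests: θ=9.5, φ=8.3, ψ=8.2, ω=6.4, ξ=9.5.
I regrets: 0.0, 10.1, 6.5, 4.3, 0.0 → max 10.1
II regrets: 8.0, 0.9, 0.0, 1.5, 10.6 → max 10.6
III regrets: 1.8, 10.2, 11.1, 0.0, 1.3 → max 11.1
IV regrets: 13.2, 0.0, 8.3, 8.1, 7.8 → max 13.2
Smallest max regret = 10.1 → I.

I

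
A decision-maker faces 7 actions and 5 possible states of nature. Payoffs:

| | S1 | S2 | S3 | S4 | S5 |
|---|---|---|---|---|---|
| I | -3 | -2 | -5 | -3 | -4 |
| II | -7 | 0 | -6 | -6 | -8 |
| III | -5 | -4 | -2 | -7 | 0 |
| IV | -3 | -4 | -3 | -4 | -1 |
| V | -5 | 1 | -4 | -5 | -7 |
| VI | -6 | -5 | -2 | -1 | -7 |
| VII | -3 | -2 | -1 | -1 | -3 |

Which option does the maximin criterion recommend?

Row minima: I=-5, II=-8, III=-7, IV=-4, V=-7, VI=-7, VII=-3
Best worst-case = -3 → VII.

VII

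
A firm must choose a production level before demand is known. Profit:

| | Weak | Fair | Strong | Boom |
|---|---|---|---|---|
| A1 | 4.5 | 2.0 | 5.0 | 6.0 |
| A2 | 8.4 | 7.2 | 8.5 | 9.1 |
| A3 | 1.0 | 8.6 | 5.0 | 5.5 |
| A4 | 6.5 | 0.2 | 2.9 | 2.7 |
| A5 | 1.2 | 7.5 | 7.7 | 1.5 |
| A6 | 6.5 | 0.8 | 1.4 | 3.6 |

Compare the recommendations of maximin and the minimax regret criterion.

maximin → A2; minimax regret → A2 (agree)

Row minima: A1=2.0, A2=7.2, A3=1.0, A4=0.2, A5=1.2, A6=0.8
Best worst-case = 7.2 → A2.
Column bests: Weak=8.4, Fair=8.6, Strong=8.5, Boom=9.1.
A1 regrets: 3.9, 6.6, 3.5, 3.1 → max 6.6
A2 regrets: 0.0, 1.4, 0.0, 0.0 → max 1.4
A3 regrets: 7.4, 0.0, 3.5, 3.6 → max 7.4
A4 regrets: 1.9, 8.4, 5.6, 6.4 → max 8.4
A5 regrets: 7.2, 1.1, 0.8, 7.6 → max 7.6
A6 regrets: 1.9, 7.8, 7.1, 5.5 → max 7.8
Smallest max regret = 1.4 → A2.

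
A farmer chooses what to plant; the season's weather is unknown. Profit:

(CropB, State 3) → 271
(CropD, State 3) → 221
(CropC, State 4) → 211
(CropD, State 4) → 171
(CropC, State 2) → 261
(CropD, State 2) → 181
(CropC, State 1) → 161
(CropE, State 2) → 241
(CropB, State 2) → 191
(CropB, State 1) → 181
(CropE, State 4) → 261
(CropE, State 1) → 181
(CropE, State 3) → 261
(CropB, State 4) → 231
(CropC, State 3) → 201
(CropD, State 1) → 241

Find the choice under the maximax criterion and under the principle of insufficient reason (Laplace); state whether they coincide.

maximax → CropB; laplace → CropE (disagree)

Row maxima: CropC=261, CropB=271, CropD=241, CropE=261
Best best-case = 271 → CropB.
Row averages: CropC=208.5, CropB=218.5, CropD=203.5, CropE=236
Highest average = 236 → CropE.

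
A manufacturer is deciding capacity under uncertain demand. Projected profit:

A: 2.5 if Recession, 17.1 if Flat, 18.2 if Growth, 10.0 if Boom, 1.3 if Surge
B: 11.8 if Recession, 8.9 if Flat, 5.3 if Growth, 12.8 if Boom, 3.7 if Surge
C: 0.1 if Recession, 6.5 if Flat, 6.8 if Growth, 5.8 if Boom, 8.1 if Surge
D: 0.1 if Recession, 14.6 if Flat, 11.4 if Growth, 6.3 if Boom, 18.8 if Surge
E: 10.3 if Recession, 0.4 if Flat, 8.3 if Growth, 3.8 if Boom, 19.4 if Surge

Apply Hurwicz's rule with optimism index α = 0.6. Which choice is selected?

E

A: 0.6·18.2 + 0.4·1.3 = 11.44
B: 0.6·12.8 + 0.4·3.7 = 9.16
C: 0.6·8.1 + 0.4·0.1 = 4.9
D: 0.6·18.8 + 0.4·0.1 = 11.32
E: 0.6·19.4 + 0.4·0.4 = 11.8
Highest Hurwicz score = 11.8 → E.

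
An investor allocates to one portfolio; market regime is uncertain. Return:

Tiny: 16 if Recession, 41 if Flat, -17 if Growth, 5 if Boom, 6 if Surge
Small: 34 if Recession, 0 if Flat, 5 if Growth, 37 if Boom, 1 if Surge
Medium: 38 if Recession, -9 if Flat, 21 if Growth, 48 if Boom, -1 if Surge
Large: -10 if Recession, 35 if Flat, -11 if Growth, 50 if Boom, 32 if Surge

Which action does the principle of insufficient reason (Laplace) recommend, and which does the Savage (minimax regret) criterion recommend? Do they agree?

laplace → Medium; minimax regret → Small (disagree)

Row averages: Tiny=10.2, Small=15.4, Medium=19.4, Large=19.2
Highest average = 19.4 → Medium.
Column bests: Recession=38, Flat=41, Growth=21, Boom=50, Surge=32.
Tiny regrets: 22, 0, 38, 45, 26 → max 45
Small regrets: 4, 41, 16, 13, 31 → max 41
Medium regrets: 0, 50, 0, 2, 33 → max 50
Large regrets: 48, 6, 32, 0, 0 → max 48
Smallest max regret = 41 → Small.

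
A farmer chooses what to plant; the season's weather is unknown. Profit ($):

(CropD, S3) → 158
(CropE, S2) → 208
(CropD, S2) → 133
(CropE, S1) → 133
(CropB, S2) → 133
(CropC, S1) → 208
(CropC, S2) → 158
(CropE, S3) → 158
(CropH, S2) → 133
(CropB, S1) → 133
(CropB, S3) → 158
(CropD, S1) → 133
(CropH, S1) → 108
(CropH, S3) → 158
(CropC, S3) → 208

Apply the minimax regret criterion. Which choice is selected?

Column bests: S1=208, S2=208, S3=208.
CropH regrets: 100, 75, 50 → max 100
CropD regrets: 75, 75, 50 → max 75
CropB regrets: 75, 75, 50 → max 75
CropE regrets: 75, 0, 50 → max 75
CropC regrets: 0, 50, 0 → max 50
Smallest max regret = 50 → CropC.

CropC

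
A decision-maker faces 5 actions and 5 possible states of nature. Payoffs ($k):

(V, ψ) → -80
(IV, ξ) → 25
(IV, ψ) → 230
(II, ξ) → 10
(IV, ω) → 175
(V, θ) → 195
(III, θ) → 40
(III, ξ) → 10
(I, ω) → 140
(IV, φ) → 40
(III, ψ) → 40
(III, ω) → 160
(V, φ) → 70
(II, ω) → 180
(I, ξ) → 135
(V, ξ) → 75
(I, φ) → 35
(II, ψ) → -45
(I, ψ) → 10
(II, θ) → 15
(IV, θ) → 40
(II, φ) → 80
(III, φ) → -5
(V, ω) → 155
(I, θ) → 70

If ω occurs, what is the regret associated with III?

Best payoff under ω is 180.
Regret = 180 − 160 = 20.

20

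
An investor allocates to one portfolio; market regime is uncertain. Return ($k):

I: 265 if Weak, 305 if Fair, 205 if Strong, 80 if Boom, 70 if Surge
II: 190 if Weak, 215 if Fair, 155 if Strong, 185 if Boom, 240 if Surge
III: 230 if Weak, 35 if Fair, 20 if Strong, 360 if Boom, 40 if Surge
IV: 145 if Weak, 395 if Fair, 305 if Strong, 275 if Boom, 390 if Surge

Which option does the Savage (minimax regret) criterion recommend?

IV

Column bests: Weak=265, Fair=395, Strong=305, Boom=360, Surge=390.
I regrets: 0, 90, 100, 280, 320 → max 320
II regrets: 75, 180, 150, 175, 150 → max 180
III regrets: 35, 360, 285, 0, 350 → max 360
IV regrets: 120, 0, 0, 85, 0 → max 120
Smallest max regret = 120 → IV.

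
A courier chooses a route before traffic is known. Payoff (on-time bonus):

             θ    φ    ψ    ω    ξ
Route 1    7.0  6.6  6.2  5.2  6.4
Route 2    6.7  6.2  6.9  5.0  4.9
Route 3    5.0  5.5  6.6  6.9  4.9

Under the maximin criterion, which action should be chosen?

Route 1

Row minima: Route 1=5.2, Route 2=4.9, Route 3=4.9
Best worst-case = 5.2 → Route 1.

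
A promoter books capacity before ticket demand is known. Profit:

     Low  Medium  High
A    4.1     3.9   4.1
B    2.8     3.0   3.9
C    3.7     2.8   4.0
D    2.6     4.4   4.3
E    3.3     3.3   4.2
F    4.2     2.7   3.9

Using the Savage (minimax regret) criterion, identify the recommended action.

A

Column bests: Low=4.2, Medium=4.4, High=4.3.
A regrets: 0.1, 0.5, 0.2 → max 0.5
B regrets: 1.4, 1.4, 0.4 → max 1.4
C regrets: 0.5, 1.6, 0.3 → max 1.6
D regrets: 1.6, 0.0, 0.0 → max 1.6
E regrets: 0.9, 1.1, 0.1 → max 1.1
F regrets: 0.0, 1.7, 0.4 → max 1.7
Smallest max regret = 0.5 → A.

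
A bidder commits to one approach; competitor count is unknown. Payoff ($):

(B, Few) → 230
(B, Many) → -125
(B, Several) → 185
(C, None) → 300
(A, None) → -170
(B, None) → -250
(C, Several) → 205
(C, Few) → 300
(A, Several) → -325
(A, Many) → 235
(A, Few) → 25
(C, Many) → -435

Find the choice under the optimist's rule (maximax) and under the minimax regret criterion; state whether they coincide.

maximax → C; minimax regret → A (disagree)

Row maxima: A=235, B=230, C=300
Best best-case = 300 → C.
Column bests: None=300, Few=300, Several=205, Many=235.
A regrets: 470, 275, 530, 0 → max 530
B regrets: 550, 70, 20, 360 → max 550
C regrets: 0, 0, 0, 670 → max 670
Smallest max regret = 530 → A.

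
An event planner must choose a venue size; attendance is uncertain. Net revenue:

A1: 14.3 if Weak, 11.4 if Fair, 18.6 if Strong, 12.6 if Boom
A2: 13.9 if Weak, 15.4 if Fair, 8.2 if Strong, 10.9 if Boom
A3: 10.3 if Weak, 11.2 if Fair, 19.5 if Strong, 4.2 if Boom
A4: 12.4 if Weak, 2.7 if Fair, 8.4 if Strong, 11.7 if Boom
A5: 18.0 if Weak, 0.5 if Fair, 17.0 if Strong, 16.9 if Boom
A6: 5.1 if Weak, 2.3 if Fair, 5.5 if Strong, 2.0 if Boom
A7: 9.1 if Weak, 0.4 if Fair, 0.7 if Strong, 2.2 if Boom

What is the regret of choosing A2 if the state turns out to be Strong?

11.3

Best payoff under Strong is 19.5.
Regret = 19.5 − 8.2 = 11.3.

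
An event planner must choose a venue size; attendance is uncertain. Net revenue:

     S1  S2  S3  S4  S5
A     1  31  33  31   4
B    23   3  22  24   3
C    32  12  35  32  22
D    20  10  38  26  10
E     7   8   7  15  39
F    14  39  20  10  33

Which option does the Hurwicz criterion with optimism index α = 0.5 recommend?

F

A: 0.5·33 + 0.5·1 = 17
B: 0.5·24 + 0.5·3 = 13.5
C: 0.5·35 + 0.5·12 = 23.5
D: 0.5·38 + 0.5·10 = 24
E: 0.5·39 + 0.5·7 = 23
F: 0.5·39 + 0.5·10 = 24.5
Highest Hurwicz score = 24.5 → F.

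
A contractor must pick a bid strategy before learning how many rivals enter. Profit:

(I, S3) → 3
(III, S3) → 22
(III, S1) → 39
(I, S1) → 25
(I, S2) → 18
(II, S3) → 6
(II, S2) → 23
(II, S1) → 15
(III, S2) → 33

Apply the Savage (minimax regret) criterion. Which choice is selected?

III

Column bests: S1=39, S2=33, S3=22.
I regrets: 14, 15, 19 → max 19
II regrets: 24, 10, 16 → max 24
III regrets: 0, 0, 0 → max 0
Smallest max regret = 0 → III.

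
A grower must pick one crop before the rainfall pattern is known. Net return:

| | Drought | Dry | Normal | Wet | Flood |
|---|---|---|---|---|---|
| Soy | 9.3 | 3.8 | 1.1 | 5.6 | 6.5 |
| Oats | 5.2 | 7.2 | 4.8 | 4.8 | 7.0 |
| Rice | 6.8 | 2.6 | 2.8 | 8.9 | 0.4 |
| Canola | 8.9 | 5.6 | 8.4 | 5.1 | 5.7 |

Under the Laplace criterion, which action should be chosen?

Row averages: Soy=5.26, Oats=5.8, Rice=4.3, Canola=6.74
Highest average = 6.74 → Canola.

Canola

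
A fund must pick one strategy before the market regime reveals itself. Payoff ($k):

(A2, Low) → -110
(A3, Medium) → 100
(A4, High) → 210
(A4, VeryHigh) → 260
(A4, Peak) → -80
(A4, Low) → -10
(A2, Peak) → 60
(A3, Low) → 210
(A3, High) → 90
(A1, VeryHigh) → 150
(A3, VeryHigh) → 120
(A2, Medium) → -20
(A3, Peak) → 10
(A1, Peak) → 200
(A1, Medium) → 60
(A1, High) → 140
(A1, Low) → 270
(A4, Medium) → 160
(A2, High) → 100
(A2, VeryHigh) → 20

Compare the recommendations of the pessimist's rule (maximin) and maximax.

maximin → A1; maximax → A1 (agree)

Row minima: A1=60, A2=-110, A3=10, A4=-80
Best worst-case = 60 → A1.
Row maxima: A1=270, A2=100, A3=210, A4=260
Best best-case = 270 → A1.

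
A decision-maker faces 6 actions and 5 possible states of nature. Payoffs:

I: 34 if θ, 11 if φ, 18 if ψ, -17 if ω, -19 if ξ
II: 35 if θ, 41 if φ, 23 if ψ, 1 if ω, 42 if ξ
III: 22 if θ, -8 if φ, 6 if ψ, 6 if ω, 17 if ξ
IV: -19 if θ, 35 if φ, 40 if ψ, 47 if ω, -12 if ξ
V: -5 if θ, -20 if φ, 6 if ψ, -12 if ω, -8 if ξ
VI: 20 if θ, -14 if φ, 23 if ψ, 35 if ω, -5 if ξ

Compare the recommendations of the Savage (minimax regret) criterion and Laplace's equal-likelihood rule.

minimax regret → II; laplace → II (agree)

Column bests: θ=35, φ=41, ψ=40, ω=47, ξ=42.
I regrets: 1, 30, 22, 64, 61 → max 64
II regrets: 0, 0, 17, 46, 0 → max 46
III regrets: 13, 49, 34, 41, 25 → max 49
IV regrets: 54, 6, 0, 0, 54 → max 54
V regrets: 40, 61, 34, 59, 50 → max 61
VI regrets: 15, 55, 17, 12, 47 → max 55
Smallest max regret = 46 → II.
Row averages: I=5.4, II=28.4, III=8.6, IV=18.2, V=-7.8, VI=11.8
Highest average = 28.4 → II.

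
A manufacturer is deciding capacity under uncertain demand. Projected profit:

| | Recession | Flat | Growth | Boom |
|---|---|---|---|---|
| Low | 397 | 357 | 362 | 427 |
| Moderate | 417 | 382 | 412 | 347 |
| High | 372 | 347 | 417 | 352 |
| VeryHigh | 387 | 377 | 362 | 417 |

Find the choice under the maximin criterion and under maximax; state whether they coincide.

maximin → VeryHigh; maximax → Low (disagree)

Row minima: Low=357, Moderate=347, High=347, VeryHigh=362
Best worst-case = 362 → VeryHigh.
Row maxima: Low=427, Moderate=417, High=417, VeryHigh=417
Best best-case = 427 → Low.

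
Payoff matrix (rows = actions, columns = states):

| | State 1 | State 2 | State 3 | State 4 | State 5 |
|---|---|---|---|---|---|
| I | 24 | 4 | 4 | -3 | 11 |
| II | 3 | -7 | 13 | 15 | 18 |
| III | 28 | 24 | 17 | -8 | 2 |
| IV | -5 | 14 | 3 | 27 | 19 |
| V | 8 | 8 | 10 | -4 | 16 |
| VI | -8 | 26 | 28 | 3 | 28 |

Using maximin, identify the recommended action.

I

Row minima: I=-3, II=-7, III=-8, IV=-5, V=-4, VI=-8
Best worst-case = -3 → I.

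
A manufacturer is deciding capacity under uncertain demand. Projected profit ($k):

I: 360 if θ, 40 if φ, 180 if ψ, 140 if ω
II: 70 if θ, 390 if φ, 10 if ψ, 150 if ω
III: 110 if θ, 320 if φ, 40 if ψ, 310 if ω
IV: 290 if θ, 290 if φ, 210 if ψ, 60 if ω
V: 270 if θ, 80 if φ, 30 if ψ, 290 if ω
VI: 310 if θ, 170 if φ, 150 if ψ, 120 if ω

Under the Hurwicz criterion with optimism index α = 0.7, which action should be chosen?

II

I: 0.7·360 + 0.3·40 = 264
II: 0.7·390 + 0.3·10 = 276
III: 0.7·320 + 0.3·40 = 236
IV: 0.7·290 + 0.3·60 = 221
V: 0.7·290 + 0.3·30 = 212
VI: 0.7·310 + 0.3·120 = 253
Highest Hurwicz score = 276 → II.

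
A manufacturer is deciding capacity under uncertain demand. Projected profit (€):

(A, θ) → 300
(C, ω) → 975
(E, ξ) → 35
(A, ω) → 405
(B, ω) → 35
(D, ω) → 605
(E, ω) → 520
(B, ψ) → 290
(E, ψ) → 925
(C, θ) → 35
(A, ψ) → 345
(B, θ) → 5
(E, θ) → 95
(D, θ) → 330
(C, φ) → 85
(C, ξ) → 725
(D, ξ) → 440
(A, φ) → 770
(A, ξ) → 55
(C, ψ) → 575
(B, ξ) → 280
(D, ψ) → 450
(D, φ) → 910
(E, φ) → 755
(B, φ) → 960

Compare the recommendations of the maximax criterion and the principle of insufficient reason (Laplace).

Row maxima: A=770, B=960, C=975, D=910, E=925
Best best-case = 975 → C.
Row averages: A=375, B=314, C=479, D=547, E=466
Highest average = 547 → D.

maximax → C; laplace → D (disagree)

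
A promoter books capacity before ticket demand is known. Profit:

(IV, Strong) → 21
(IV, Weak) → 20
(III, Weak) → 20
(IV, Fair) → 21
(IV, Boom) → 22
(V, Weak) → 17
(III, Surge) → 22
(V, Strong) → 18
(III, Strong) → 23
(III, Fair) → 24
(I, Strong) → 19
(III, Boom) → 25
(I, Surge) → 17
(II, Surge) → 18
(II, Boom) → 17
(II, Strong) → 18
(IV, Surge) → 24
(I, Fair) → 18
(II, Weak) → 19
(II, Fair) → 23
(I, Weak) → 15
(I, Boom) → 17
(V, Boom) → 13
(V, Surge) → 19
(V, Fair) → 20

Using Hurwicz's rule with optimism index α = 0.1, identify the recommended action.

I: 0.1·19 + 0.9·15 = 15.4
II: 0.1·23 + 0.9·17 = 17.6
III: 0.1·25 + 0.9·20 = 20.5
IV: 0.1·24 + 0.9·20 = 20.4
V: 0.1·20 + 0.9·13 = 13.7
Highest Hurwicz score = 20.5 → III.

III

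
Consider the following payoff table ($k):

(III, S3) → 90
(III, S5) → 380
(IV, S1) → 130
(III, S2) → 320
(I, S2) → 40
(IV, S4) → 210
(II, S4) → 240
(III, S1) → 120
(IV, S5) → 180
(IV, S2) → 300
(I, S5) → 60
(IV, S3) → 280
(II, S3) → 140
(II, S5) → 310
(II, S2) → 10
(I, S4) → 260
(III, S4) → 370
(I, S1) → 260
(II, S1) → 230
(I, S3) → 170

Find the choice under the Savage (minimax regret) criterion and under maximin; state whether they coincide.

Column bests: S1=260, S2=320, S3=280, S4=370, S5=380.
I regrets: 0, 280, 110, 110, 320 → max 320
II regrets: 30, 310, 140, 130, 70 → max 310
III regrets: 140, 0, 190, 0, 0 → max 190
IV regrets: 130, 20, 0, 160, 200 → max 200
Smallest max regret = 190 → III.
Row minima: I=40, II=10, III=90, IV=130
Best worst-case = 130 → IV.

minimax regret → III; maximin → IV (disagree)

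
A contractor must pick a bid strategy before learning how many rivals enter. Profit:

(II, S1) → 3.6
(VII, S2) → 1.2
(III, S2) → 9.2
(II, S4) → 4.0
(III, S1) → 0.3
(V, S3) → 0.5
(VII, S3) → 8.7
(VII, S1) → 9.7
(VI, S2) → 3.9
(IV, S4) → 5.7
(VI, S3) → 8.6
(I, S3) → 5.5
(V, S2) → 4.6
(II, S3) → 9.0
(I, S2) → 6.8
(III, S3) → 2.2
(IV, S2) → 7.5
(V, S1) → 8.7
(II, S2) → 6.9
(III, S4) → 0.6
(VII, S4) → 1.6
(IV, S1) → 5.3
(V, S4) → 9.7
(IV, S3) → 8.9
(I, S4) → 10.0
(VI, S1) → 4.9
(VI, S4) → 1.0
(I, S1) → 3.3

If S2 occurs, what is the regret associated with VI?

5.3

Best payoff under S2 is 9.2.
Regret = 9.2 − 3.9 = 5.3.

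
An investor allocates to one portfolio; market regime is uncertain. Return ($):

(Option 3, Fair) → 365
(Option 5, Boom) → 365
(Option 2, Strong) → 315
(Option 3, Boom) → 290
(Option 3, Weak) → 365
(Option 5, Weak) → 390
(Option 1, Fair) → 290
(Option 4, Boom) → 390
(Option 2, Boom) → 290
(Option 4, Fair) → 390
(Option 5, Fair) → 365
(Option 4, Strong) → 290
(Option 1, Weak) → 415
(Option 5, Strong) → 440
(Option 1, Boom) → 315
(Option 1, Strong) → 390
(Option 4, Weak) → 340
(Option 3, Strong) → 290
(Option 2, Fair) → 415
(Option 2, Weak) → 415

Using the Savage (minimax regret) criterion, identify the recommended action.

Option 5

Column bests: Weak=415, Fair=415, Strong=440, Boom=390.
Option 1 regrets: 0, 125, 50, 75 → max 125
Option 2 regrets: 0, 0, 125, 100 → max 125
Option 3 regrets: 50, 50, 150, 100 → max 150
Option 4 regrets: 75, 25, 150, 0 → max 150
Option 5 regrets: 25, 50, 0, 25 → max 50
Smallest max regret = 50 → Option 5.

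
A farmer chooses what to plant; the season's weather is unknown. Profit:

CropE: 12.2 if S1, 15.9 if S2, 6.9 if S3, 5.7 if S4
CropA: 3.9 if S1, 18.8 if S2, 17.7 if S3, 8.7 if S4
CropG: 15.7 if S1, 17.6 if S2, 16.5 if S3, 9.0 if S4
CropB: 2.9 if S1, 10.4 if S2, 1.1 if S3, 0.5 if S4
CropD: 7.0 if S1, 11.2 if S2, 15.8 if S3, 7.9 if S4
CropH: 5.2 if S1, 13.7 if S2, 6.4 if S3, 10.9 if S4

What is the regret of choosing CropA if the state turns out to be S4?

2.2

Best payoff under S4 is 10.9.
Regret = 10.9 − 8.7 = 2.2.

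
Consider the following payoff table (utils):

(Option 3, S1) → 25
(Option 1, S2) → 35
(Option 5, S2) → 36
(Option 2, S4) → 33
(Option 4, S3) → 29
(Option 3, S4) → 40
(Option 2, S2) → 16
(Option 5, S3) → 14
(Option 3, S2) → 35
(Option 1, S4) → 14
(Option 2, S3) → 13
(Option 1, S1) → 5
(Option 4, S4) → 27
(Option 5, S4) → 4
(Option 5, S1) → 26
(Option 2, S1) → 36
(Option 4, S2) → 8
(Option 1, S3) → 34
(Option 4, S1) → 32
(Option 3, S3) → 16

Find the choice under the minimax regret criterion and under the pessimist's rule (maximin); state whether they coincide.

Column bests: S1=36, S2=36, S3=34, S4=40.
Option 1 regrets: 31, 1, 0, 26 → max 31
Option 2 regrets: 0, 20, 21, 7 → max 21
Option 3 regrets: 11, 1, 18, 0 → max 18
Option 4 regrets: 4, 28, 5, 13 → max 28
Option 5 regrets: 10, 0, 20, 36 → max 36
Smallest max regret = 18 → Option 3.
Row minima: Option 1=5, Option 2=13, Option 3=16, Option 4=8, Option 5=4
Best worst-case = 16 → Option 3.

minimax regret → Option 3; maximin → Option 3 (agree)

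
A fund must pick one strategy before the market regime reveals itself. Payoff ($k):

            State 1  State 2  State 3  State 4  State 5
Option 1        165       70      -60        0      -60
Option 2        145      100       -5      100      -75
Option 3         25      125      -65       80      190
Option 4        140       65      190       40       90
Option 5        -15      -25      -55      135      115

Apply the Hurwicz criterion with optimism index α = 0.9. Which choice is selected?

Option 1: 0.9·165 + 0.1·(-60) = 142.5
Option 2: 0.9·145 + 0.1·(-75) = 123
Option 3: 0.9·190 + 0.1·(-65) = 164.5
Option 4: 0.9·190 + 0.1·40 = 175
Option 5: 0.9·135 + 0.1·(-55) = 116
Highest Hurwicz score = 175 → Option 4.

Option 4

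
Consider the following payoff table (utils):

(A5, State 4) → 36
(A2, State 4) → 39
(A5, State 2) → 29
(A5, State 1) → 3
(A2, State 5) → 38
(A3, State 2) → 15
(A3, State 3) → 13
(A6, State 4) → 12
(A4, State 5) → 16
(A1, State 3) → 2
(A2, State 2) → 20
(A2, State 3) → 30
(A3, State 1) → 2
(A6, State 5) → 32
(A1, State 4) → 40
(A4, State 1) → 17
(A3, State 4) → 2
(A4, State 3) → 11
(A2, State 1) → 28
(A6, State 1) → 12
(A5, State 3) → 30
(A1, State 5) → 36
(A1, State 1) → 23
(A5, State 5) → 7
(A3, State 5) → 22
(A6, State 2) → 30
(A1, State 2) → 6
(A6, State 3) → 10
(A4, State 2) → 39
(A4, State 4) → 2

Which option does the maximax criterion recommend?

A1

Row maxima: A1=40, A2=39, A3=22, A4=39, A5=36, A6=32
Best best-case = 40 → A1.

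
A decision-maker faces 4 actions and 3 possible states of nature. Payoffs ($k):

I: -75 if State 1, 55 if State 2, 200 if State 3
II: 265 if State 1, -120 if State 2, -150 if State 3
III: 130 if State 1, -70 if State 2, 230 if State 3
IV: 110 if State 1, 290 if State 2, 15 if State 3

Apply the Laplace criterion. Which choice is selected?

IV

Row averages: I=60, II=-5/3, III=290/3, IV=415/3
Highest average = 415/3 → IV.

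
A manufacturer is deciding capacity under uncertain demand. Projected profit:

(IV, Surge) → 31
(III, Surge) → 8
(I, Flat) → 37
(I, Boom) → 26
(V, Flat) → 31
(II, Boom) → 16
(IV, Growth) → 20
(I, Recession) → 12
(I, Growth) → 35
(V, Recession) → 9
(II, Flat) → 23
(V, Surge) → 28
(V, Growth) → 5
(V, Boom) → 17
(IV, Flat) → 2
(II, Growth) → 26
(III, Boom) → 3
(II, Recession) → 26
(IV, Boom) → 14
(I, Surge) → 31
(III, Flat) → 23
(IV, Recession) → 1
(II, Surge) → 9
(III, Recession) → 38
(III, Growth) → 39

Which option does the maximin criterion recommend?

I

Row minima: I=12, II=9, III=3, IV=1, V=5
Best worst-case = 12 → I.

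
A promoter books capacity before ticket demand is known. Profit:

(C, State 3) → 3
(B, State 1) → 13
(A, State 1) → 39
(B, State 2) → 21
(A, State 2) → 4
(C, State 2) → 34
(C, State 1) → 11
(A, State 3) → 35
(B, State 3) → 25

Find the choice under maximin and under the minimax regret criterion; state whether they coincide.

Row minima: A=4, B=13, C=3
Best worst-case = 13 → B.
Column bests: State 1=39, State 2=34, State 3=35.
A regrets: 0, 30, 0 → max 30
B regrets: 26, 13, 10 → max 26
C regrets: 28, 0, 32 → max 32
Smallest max regret = 26 → B.

maximin → B; minimax regret → B (agree)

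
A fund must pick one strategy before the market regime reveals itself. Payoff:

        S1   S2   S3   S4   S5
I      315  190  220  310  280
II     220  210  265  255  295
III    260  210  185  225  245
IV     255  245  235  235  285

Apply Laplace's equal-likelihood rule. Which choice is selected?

Row averages: I=263, II=249, III=225, IV=251
Highest average = 263 → I.

I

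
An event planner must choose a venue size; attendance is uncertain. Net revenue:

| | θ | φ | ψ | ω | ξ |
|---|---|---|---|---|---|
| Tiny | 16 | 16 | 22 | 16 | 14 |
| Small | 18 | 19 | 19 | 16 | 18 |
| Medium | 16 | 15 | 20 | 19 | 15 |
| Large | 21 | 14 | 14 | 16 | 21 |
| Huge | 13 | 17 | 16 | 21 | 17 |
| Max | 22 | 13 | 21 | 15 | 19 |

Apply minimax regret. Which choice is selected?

Small

Column bests: θ=22, φ=19, ψ=22, ω=21, ξ=21.
Tiny regrets: 6, 3, 0, 5, 7 → max 7
Small regrets: 4, 0, 3, 5, 3 → max 5
Medium regrets: 6, 4, 2, 2, 6 → max 6
Large regrets: 1, 5, 8, 5, 0 → max 8
Huge regrets: 9, 2, 6, 0, 4 → max 9
Max regrets: 0, 6, 1, 6, 2 → max 6
Smallest max regret = 5 → Small.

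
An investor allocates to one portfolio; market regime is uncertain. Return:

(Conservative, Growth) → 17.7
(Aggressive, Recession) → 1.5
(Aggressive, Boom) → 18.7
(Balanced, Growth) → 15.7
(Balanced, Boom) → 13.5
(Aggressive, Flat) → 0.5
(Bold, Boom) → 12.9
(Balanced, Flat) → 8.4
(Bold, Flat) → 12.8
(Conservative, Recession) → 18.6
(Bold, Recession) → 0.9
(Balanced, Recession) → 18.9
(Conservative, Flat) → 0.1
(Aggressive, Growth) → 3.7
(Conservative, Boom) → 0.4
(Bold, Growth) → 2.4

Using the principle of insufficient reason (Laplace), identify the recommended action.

Row averages: Conservative=9.2, Balanced=14.125, Aggressive=6.1, Bold=7.25
Highest average = 14.125 → Balanced.

Balanced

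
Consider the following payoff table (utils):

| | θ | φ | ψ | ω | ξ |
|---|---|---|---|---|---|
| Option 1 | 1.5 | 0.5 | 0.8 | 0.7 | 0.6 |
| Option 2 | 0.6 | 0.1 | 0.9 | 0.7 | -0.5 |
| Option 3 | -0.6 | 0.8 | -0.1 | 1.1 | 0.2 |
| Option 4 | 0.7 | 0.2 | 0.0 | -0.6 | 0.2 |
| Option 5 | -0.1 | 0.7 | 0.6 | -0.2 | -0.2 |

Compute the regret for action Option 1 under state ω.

Best payoff under ω is 1.1.
Regret = 1.1 − 0.7 = 0.4.

0.4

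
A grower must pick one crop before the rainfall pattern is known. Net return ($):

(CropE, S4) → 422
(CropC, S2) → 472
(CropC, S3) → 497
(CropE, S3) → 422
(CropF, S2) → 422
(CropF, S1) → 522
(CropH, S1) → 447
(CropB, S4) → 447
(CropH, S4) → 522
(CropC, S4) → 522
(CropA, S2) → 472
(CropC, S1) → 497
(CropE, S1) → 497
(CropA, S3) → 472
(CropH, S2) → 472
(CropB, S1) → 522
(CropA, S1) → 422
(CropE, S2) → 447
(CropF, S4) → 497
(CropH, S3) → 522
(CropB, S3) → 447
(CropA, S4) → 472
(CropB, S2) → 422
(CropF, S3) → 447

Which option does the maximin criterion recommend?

CropC

Row minima: CropE=422, CropC=472, CropF=422, CropA=422, CropH=447, CropB=422
Best worst-case = 472 → CropC.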